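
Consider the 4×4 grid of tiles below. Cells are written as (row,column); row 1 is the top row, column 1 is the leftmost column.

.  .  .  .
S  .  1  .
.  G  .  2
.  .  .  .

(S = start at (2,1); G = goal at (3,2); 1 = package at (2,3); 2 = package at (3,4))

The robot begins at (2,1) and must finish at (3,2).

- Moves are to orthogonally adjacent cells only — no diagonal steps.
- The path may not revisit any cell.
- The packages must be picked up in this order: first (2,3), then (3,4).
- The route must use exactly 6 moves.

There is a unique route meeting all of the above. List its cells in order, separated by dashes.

(2,1) - (2,2) - (2,3) - (2,4) - (3,4) - (3,3) - (3,2)

The waypoints must appear in the order (2,3), (3,4), with no cell reused.
Route from (2,1): 3× right (reaching (2,4)), down to (3,4), 2× left (reaching (3,2)) — 6 moves in all.
Check: order respected (1 at step 2, 2 at step 4); 6 moves as required.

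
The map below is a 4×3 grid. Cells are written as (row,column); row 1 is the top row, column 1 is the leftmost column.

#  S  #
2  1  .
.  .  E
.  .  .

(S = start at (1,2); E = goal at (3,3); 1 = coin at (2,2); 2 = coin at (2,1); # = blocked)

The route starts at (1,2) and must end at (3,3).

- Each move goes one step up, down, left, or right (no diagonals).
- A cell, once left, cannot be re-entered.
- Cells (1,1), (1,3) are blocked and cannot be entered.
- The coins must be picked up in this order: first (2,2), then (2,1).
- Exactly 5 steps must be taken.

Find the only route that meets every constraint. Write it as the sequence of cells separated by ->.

(1,2) -> (2,2) -> (2,1) -> (3,1) -> (3,2) -> (3,3)

The waypoints must appear in the order (2,2), (2,1), with no cell reused.
Route from (1,2): down to (2,2), left to (2,1), down to (3,1), 2× right (reaching (3,3)) — 5 moves in all.
Check: order respected (1 at step 1, 2 at step 2); 5 moves as required.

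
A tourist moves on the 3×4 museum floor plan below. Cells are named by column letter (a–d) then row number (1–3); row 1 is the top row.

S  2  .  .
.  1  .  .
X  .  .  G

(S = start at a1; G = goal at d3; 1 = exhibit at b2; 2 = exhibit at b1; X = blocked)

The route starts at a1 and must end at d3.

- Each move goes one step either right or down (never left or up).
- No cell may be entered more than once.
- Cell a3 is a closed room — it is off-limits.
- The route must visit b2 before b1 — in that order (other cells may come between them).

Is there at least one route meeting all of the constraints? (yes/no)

b1 lies above b2, so going from b2 to b1 would need an upward move — but moves only go right/down, so b2 cannot be visited before b1.

no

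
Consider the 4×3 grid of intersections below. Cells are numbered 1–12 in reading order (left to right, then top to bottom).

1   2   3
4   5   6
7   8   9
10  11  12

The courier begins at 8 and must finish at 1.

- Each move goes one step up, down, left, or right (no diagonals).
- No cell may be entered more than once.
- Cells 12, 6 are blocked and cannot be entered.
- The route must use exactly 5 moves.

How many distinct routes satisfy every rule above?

2

Need simple routes of exactly 5 moves from 8 to 1 (Manhattan distance 3, so 1 moves are spent on a detour and 1 undoing it).
Enumerating: 8 11 10 7 4 1 | 8 7 4 5 2 1.
That gives 2 routes.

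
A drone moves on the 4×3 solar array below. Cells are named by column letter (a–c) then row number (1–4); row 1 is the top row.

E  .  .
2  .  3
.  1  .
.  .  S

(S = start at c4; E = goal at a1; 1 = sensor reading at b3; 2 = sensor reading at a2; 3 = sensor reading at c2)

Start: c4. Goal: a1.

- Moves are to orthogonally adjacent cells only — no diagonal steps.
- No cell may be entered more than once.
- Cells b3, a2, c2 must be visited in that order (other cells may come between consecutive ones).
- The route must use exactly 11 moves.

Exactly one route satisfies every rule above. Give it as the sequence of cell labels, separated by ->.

c4 -> c3 -> b3 -> b4 -> a4 -> a3 -> a2 -> b2 -> c2 -> c1 -> b1 -> a1

The waypoints must appear in the order b3, a2, c2, with no cell reused.
Route from c4: up to c3, left to b3, down to b4, left to a4, 2× up (reaching a2), 2× right (reaching c2), up to c1, 2× left (reaching a1) — 11 moves in all.
Check: order respected (1 at step 2, 2 at step 6, 3 at step 8); 11 moves as required.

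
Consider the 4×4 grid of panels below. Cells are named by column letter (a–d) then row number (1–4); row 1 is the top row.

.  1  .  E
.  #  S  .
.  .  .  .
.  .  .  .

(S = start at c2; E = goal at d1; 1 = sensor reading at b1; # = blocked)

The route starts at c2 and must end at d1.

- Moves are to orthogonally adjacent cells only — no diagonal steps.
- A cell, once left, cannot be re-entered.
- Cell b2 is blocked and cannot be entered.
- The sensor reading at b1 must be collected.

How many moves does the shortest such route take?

8

Any route passes through b1 somewhere between c2 and d1. Summing Manhattan distances along the two legs (c2 → b1 → d1) gives a lower bound of 2 + 2 = 4 moves.
The shortest route satisfying every rule uses 8 moves: c2 → c3 → b3 → a3 → a2 → a1 → b1 → c1 → d1.
The bound of 4 isn't tight here; checking systematically, no route of length 4 through 7 satisfies every constraint (on a 4-connected grid the length of any start-to-goal walk has the same parity as the Manhattan bound, so only lengths 4, 6, 8, … need checking), so 8 is the minimum.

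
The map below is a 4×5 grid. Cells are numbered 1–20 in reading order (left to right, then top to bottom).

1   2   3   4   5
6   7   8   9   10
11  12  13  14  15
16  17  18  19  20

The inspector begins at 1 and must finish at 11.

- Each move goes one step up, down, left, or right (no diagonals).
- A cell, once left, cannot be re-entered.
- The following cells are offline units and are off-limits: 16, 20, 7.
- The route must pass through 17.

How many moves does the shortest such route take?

Any route passes through 17 somewhere between 1 and 11. Summing Manhattan distances along the two legs (1 → 17 → 11) gives a lower bound of 4 + 2 = 6 moves.
The shortest route satisfying every rule uses 8 moves: 1 → 2 → 3 → 8 → 13 → 18 → 17 → 12 → 11.
The no-revisit rule (legs can't share cells) pushes the minimum above the 6-move bound; an exhaustive check rules out every length from 6 to 7, leaving 8 as the minimum.

8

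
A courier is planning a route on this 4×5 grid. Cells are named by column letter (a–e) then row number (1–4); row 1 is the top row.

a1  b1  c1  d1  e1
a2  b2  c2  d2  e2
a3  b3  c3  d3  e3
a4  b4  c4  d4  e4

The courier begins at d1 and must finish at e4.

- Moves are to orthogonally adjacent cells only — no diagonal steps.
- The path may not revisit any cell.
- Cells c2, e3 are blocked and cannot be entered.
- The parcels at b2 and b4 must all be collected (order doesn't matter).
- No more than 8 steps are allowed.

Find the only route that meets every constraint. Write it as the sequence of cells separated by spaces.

The 8-move cap with required stops at b2, b4 leaves no slack for detours.
Route from d1: left 2 to b1, down 3 to b4, right 3 to e4 — 8 moves in all.
Check: all required cells visited; 8 ≤ 8 moves.

d1 c1 b1 b2 b3 b4 c4 d4 e4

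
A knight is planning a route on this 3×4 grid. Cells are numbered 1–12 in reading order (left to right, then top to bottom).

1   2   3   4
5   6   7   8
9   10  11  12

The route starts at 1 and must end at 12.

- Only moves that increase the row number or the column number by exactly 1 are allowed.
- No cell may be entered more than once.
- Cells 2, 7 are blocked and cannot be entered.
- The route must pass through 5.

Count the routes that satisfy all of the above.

2

A right/down-only route from 1 to 12 makes exactly 2 down-moves and 3 right-moves in some order.
With no other constraints that would be C(5,2) = 10 routes.
Split at 5 and multiply the segment counts (each segment already excludes blocked cells): 1→5: 1; 5→12: 2; product = 2.
That gives 2 routes.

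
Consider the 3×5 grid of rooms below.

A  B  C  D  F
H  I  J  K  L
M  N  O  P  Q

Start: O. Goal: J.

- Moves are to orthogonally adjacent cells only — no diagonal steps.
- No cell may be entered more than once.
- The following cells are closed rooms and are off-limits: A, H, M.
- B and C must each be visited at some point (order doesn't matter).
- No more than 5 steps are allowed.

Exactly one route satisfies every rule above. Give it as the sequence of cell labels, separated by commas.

O, N, I, B, C, J

The 5-move cap with required stops at B, C leaves no slack for detours.
Route from O: left to N, 2× up (reaching B), right to C, down to J — 5 moves in all.
Check: all required cells visited; 5 ≤ 5 moves.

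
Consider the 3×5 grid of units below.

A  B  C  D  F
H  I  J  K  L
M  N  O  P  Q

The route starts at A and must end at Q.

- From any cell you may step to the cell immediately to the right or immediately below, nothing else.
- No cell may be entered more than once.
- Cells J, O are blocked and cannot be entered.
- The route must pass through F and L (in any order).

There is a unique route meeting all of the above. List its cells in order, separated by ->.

Moves only go right or down, so the column and row indices never decrease.
Route from A: right 4 to F, down 2 to Q — 6 moves in all.
Check: all required cells visited.

A -> B -> C -> D -> F -> L -> Q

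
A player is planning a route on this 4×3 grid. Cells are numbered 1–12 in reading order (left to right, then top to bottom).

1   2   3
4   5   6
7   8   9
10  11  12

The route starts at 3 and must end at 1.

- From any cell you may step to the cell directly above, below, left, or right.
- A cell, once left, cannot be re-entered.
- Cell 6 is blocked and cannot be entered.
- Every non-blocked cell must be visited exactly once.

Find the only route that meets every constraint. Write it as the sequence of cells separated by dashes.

3 - 2 - 5 - 8 - 9 - 12 - 11 - 10 - 7 - 4 - 1

Need to visit all 11 open cells exactly once, starting at 3 and ending at 1.
Cell 10 has only two open neighbours (7 and 11), so the path must pass straight through it: one of those is the cell it's entered from and the other is where it exits.
Route from 3: left 1 to 2, down 2 to 8, right 1 to 9, down 1 to 12, left 2 to 10, up 3 to 1 — 10 moves in all.
Check: all 11 open cells covered.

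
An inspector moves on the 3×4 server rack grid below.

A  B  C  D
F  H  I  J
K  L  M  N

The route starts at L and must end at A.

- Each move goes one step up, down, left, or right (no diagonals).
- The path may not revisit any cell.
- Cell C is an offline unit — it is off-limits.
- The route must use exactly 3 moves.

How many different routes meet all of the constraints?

Need simple routes of exactly 3 moves from L to A (Manhattan distance 3, so 0 moves are spent on a detour and 0 undoing it).
Enumerating: L H B A | L H F A | L K F A.
That gives 3 routes.

3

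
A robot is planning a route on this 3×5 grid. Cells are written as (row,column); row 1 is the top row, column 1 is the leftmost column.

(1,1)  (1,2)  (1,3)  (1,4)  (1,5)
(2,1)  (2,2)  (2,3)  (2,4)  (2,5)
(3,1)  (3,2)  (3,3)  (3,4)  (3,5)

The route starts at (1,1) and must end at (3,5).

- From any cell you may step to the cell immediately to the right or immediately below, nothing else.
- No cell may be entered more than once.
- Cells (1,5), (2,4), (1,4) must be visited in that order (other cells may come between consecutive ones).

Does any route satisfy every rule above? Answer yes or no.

no

(2,4) lies to the left of (1,5), so going from (1,5) to (2,4) would need a leftward move — but moves only go right/down, so (1,5) cannot be visited before (2,4).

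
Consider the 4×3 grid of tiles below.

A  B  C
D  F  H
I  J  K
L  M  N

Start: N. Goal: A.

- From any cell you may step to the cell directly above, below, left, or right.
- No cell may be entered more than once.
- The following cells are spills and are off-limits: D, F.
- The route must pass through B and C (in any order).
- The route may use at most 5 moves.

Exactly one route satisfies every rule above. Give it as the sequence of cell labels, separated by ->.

The budget equals the shortest possible length, so every move has to be on a shortest route through the required cells.
Route from N: 3× up (reaching C), 2× left (reaching A) — 5 moves in all.
Check: all required cells visited; 5 ≤ 5 moves.

N -> K -> H -> C -> B -> A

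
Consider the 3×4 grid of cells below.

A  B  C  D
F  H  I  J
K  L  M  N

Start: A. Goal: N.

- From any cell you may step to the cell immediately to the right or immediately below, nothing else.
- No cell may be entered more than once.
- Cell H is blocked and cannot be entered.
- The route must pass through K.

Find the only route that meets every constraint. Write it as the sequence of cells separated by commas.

A, F, K, L, M, N

Moves only go right or down, so the column and row indices never decrease.
Route from A: down 2 to K, right 3 to N — 5 moves in all.
Check: all required cells visited.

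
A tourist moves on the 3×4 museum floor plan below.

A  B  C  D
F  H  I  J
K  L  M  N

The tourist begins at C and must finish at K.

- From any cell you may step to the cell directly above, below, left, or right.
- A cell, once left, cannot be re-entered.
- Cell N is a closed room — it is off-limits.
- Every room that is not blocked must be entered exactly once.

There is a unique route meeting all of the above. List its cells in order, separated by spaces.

Need to visit all 11 open cells exactly once, starting at C and ending at K.
Cell A has only two open neighbours (F and B), so the path must pass straight through it: one of those is the cell it's entered from and the other is where it exits.
Route from C: right 1 to D, down 1 to J, left 1 to I, down 1 to M, left 1 to L, up 2 to B, left 1 to A, down 2 to K — 10 moves in all.
Check: all 11 open cells covered.

C D J I M L H B A F K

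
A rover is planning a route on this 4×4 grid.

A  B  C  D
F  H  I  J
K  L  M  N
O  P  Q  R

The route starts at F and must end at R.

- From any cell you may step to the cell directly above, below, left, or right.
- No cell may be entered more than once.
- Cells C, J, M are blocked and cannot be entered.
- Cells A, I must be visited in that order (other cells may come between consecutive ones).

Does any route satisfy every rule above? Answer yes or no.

no

I must be visited but has only one open neighbour (H), and it is neither the start nor the goal — the route would have to enter and leave through H, re-entering it.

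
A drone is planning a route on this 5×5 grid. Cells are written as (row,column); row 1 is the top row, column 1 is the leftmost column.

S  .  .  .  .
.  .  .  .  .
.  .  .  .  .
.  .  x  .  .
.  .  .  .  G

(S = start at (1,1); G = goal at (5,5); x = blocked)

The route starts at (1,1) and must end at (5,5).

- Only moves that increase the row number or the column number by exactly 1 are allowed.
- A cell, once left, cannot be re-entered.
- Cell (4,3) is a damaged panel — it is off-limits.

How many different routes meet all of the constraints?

40

A right/down-only route from (1,1) to (5,5) makes exactly 4 down-moves and 4 right-moves in some order.
With no other constraints that would be C(8,4) = 70 routes.
Subtract routes through each blocked cell (inclusion–exclusion for overlaps): − through (4,3): 30 → 40.
That gives 40 routes.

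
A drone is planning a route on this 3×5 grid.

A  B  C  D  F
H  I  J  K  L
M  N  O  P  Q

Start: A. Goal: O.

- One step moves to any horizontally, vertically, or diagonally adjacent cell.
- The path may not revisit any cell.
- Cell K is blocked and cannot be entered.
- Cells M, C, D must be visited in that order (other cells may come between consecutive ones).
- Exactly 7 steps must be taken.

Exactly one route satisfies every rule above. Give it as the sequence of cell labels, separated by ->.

The waypoints must appear in the order M, C, D, with no cell reused.
Route from A: down 2 to M, up-right 2 to C, right 1 to D, down-left 1 to J, down 1 to O — 7 moves in all.
Check: order respected (M at step 2, C at step 4, D at step 5); 7 moves as required.

A -> H -> M -> I -> C -> D -> J -> O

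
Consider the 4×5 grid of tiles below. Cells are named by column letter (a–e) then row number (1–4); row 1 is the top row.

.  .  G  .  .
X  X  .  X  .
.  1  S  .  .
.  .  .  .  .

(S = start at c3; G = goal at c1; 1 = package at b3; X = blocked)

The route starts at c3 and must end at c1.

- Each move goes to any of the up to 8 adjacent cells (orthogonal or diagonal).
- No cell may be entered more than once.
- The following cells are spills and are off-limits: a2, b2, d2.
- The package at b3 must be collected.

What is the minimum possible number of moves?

3

Any route passes through b3 somewhere between c3 and c1. Summing Chebyshev distances along the two legs (c3 → b3 → c1) gives a lower bound of 1 + 2 = 3 moves.
A route of 3 moves achieves this: c3 → b3 → c2 → c1.
Since 3 matches the lower bound, it is optimal.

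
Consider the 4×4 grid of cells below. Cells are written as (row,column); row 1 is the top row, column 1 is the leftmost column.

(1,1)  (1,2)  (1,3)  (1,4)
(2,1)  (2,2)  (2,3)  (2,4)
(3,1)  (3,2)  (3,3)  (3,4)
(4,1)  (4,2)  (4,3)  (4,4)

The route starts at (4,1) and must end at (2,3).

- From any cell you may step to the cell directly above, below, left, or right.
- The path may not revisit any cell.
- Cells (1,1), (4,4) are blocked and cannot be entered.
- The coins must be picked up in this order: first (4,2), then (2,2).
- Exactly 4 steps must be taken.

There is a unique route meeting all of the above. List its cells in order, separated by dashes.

The waypoints must appear in the order (4,2), (2,2), with no cell reused.
Route from (4,1): right to (4,2), 2× up (reaching (2,2)), right to (2,3) — 4 moves in all.
Check: order respected ((4,2) at step 1, (2,2) at step 3); 4 moves as required.

(4,1) - (4,2) - (3,2) - (2,2) - (2,3)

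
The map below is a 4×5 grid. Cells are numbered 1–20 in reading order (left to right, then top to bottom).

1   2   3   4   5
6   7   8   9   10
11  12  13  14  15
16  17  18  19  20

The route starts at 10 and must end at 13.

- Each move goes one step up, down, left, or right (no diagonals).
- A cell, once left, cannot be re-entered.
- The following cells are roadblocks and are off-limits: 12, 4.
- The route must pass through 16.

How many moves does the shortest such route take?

Any route passes through 16 somewhere between 10 and 13. Summing Manhattan distances along the two legs (10 → 16 → 13) gives a lower bound of 6 + 3 = 9 moves.
A route of 9 moves achieves this: 10 → 9 → 8 → 7 → 6 → 11 → 16 → 17 → 18 → 13.
Since 9 matches the lower bound, it is optimal.

9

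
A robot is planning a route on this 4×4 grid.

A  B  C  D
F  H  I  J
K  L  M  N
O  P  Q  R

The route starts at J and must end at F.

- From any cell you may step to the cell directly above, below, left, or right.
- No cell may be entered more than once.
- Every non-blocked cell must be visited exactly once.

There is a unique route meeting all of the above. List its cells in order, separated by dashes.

Need to visit all 16 open cells exactly once, starting at J and ending at F.
Cell A has only two open neighbours (F and B), so the path must pass straight through it: one of those is the cell it's entered from and the other is where it exits.
Route from J: up to D, left to C, 2× down (reaching M), right to N, down to R, 3× left (reaching O), up to K, right to L, 2× up (reaching B), left to A, down to F — 15 moves in all.
Check: all 16 open cells covered.

J - D - C - I - M - N - R - Q - P - O - K - L - H - B - A - F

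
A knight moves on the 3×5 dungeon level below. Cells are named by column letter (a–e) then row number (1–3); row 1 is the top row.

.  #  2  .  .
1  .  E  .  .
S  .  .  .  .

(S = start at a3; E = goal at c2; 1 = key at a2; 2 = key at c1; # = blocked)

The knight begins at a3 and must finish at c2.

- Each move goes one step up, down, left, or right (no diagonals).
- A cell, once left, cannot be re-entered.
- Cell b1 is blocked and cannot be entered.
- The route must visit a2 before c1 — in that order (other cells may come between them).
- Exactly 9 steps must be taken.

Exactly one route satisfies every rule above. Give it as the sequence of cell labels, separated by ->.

The waypoints must appear in the order a2, c1, with no cell reused.
Route from a3: up to a2, right to b2, down to b3, 2× right (reaching d3), 2× up (reaching d1), left to c1, down to c2 — 9 moves in all.
Check: order respected (1 at step 1, 2 at step 8); 9 moves as required.

a3 -> a2 -> b2 -> b3 -> c3 -> d3 -> d2 -> d1 -> c1 -> c2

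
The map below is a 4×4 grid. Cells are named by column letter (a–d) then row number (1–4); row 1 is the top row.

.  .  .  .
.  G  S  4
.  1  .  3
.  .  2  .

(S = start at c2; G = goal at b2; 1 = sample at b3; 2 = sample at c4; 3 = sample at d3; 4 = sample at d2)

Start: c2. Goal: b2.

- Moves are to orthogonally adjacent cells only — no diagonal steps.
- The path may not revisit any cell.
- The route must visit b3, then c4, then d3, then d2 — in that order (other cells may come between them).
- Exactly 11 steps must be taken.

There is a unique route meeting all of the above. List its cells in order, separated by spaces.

c2 c3 b3 b4 c4 d4 d3 d2 d1 c1 b1 b2

The waypoints must appear in the order b3, c4, d3, d2, with no cell reused.
Route from c2: down 1 to c3, left 1 to b3, down 1 to b4, right 2 to d4, up 3 to d1, left 2 to b1, down 1 to b2 — 11 moves in all.
Check: order respected (1 at step 2, 2 at step 4, 3 at step 6, 4 at step 7); 11 moves as required.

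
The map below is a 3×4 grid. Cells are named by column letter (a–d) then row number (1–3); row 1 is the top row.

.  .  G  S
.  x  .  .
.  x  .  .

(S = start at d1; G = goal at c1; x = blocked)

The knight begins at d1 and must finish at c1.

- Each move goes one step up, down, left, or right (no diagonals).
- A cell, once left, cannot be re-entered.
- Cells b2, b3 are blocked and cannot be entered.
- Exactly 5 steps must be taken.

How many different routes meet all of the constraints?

Need simple routes of exactly 5 moves from d1 to c1 (Manhattan distance 1, so 2 moves are spent on a detour and 2 undoing it).
Enumerating: d1 d2 d3 c3 c2 c1.
That gives 1 route.

1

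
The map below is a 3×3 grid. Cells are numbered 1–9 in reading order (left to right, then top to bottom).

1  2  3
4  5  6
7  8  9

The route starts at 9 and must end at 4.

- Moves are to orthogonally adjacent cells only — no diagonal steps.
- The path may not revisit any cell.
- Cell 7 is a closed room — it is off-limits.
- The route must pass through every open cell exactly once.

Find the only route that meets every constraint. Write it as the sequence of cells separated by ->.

Need to visit all 8 open cells exactly once, starting at 9 and ending at 4.
Cell 3 has only two open neighbours (6 and 2), so the path must pass straight through it: one of those is the cell it's entered from and the other is where it exits.
Route from 9: left to 8, up to 5, right to 6, up to 3, 2× left (reaching 1), down to 4 — 7 moves in all.
Check: all 8 open cells covered.

9 -> 8 -> 5 -> 6 -> 3 -> 2 -> 1 -> 4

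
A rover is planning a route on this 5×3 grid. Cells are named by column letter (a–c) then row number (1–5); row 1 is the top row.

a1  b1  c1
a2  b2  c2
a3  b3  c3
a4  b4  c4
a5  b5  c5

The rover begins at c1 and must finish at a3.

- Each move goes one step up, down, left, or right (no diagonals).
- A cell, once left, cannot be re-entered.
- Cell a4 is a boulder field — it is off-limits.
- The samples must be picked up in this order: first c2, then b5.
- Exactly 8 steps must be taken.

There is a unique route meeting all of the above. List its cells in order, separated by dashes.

The waypoints must appear in the order c2, b5, with no cell reused.
Route from c1: down 4 to c5, left 1 to b5, up 2 to b3, left 1 to a3 — 8 moves in all.
Check: order respected (c2 at step 1, b5 at step 5); 8 moves as required.

c1 - c2 - c3 - c4 - c5 - b5 - b4 - b3 - a3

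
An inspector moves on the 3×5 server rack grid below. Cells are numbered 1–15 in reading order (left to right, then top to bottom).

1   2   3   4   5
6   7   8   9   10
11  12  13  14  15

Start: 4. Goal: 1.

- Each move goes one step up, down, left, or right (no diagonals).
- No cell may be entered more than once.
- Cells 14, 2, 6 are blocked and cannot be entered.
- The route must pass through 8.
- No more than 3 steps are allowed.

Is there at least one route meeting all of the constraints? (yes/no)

no

The blocked cells wall 1 off from 4 completely — no sequence of moves reaches it at all, so no route can satisfy the rules.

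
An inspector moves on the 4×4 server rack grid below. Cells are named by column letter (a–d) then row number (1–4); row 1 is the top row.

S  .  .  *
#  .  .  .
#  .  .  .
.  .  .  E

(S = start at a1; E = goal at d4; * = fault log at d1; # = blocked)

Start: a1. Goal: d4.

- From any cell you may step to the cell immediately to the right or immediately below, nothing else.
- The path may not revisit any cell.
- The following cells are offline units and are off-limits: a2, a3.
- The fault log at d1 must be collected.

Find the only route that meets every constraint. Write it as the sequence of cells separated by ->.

a1 -> b1 -> c1 -> d1 -> d2 -> d3 -> d4

Moves only go right or down, so the column and row indices never decrease.
Route from a1: right 3 to d1, down 3 to d4 — 6 moves in all.
Check: all required cells visited.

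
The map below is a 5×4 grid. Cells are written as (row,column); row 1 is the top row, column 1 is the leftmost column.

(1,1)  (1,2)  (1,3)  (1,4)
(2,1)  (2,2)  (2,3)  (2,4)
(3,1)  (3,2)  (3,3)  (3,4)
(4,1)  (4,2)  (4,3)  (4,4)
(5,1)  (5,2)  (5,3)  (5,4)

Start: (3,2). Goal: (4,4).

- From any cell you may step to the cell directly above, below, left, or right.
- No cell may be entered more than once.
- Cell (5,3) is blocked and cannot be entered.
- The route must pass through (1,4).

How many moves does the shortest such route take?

Any route passes through (1,4) somewhere between (3,2) and (4,4). Summing Manhattan distances along the two legs ((3,2) → (1,4) → (4,4)) gives a lower bound of 4 + 3 = 7 moves.
A route of 7 moves achieves this: (3,2) → (2,2) → (1,2) → (1,3) → (1,4) → (2,4) → (3,4) → (4,4).
Since 7 matches the lower bound, it is optimal.

7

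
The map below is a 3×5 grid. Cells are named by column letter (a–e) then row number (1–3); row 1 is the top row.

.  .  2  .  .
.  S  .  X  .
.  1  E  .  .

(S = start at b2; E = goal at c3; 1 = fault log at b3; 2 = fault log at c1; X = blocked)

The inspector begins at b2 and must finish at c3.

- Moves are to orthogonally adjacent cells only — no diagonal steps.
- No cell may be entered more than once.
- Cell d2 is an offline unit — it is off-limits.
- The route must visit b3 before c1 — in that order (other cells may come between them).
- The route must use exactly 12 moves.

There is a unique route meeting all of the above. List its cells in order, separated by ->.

b2 -> b3 -> a3 -> a2 -> a1 -> b1 -> c1 -> d1 -> e1 -> e2 -> e3 -> d3 -> c3

The waypoints must appear in the order b3, c1, with no cell reused.
Route from b2: down to b3, left to a3, 2× up (reaching a1), 4× right (reaching e1), 2× down (reaching e3), 2× left (reaching c3) — 12 moves in all.
Check: order respected (1 at step 1, 2 at step 6); 12 moves as required.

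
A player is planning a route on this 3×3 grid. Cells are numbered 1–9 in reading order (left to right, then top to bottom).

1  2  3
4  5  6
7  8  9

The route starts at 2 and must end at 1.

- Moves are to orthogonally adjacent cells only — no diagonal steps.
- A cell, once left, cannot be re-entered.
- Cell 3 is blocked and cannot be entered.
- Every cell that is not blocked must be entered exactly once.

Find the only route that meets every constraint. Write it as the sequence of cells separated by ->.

2 -> 5 -> 6 -> 9 -> 8 -> 7 -> 4 -> 1

Need to visit all 8 open cells exactly once, starting at 2 and ending at 1.
Cell 9 has only two open neighbours (6 and 8), so the path must pass straight through it: one of those is the cell it's entered from and the other is where it exits.
Route from 2: down to 5, right to 6, down to 9, 2× left (reaching 7), 2× up (reaching 1) — 7 moves in all.
Check: all 8 open cells covered.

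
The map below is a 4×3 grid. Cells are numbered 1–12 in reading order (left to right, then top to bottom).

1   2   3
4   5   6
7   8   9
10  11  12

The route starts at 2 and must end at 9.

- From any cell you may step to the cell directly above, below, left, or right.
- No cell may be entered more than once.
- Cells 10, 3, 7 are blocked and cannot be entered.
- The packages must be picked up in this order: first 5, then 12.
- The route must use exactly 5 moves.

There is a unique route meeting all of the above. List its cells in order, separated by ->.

2 -> 5 -> 8 -> 11 -> 12 -> 9

The waypoints must appear in the order 5, 12, with no cell reused.
Route from 2: down 3 to 11, right 1 to 12, up 1 to 9 — 5 moves in all.
Check: order respected (5 at step 1, 12 at step 4); 5 moves as required.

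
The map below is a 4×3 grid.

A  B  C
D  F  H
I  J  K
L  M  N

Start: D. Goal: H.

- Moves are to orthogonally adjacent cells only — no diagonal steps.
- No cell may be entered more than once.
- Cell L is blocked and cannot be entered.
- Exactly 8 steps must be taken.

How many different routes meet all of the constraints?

1

Need simple routes of exactly 8 moves from D to H (Manhattan distance 2, so 3 moves are spent on a detour and 3 undoing it).
Enumerating: D A B F J M N K H.
That gives 1 route.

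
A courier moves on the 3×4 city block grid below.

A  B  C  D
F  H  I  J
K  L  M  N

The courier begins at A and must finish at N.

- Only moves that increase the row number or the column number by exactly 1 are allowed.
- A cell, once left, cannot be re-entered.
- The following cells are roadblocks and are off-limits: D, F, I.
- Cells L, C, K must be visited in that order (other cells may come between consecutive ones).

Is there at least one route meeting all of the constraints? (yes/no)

no

C lies above L, so going from L to C would need an upward move — but moves only go right/down, so L cannot be visited before C.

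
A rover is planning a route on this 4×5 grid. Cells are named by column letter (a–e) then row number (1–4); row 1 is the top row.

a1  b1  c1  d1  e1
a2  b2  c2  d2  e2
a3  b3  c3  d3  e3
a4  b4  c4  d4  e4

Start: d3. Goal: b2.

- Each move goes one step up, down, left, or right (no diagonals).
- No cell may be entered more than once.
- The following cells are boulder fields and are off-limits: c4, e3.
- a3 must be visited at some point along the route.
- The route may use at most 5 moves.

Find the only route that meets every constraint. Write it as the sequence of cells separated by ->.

d3 -> c3 -> b3 -> a3 -> a2 -> b2

The 5-move cap with required stops at a3 leaves no slack for detours.
Route from d3: left 3 to a3, up 1 to a2, right 1 to b2 — 5 moves in all.
Check: all required cells visited; 5 ≤ 5 moves.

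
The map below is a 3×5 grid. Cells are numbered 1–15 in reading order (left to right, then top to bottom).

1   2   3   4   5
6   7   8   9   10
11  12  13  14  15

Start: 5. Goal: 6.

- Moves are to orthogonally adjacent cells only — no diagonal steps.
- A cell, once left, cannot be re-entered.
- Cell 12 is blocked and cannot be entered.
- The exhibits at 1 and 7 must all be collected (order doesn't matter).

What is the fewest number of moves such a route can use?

7

Any route passes through 1 and 7 in some order between 5 and 6. Summing Manhattan distances along each leg and taking the cheapest ordering (5 → 1 → 7 → 6) gives a lower bound of 4 + 2 + 1 = 7 moves.
A route of 7 moves achieves this: 5 → 10 → 9 → 8 → 7 → 2 → 1 → 6.
Since 7 matches the lower bound, it is optimal.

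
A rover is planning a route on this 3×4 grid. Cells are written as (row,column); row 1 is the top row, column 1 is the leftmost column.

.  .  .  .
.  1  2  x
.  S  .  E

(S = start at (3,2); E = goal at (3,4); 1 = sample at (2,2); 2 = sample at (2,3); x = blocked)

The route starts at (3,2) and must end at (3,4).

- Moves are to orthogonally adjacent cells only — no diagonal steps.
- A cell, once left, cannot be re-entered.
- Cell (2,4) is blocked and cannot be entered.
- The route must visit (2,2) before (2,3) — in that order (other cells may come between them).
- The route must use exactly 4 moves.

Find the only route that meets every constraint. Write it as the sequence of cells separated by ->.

The waypoints must appear in the order (2,2), (2,3), with no cell reused.
Route from (3,2): up to (2,2), right to (2,3), down to (3,3), right to (3,4) — 4 moves in all.
Check: order respected (1 at step 1, 2 at step 2); 4 moves as required.

(3,2) -> (2,2) -> (2,3) -> (3,3) -> (3,4)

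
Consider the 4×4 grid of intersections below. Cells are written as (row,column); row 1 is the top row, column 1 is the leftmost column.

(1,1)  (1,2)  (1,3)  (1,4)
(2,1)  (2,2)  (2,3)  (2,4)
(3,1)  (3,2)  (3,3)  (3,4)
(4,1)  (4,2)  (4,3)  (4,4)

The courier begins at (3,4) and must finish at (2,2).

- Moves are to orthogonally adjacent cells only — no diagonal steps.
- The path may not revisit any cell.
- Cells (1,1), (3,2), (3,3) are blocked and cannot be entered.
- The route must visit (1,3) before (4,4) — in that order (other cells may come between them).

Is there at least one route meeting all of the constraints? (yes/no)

no

Even ignoring the required order, no revisit-free route from (3,4) to (2,2) manages to pass through all of (1,3) and (4,4): branching out from (3,4), every path either misses one of them or, having collected them, can no longer reach (2,2) without re-entering a cell.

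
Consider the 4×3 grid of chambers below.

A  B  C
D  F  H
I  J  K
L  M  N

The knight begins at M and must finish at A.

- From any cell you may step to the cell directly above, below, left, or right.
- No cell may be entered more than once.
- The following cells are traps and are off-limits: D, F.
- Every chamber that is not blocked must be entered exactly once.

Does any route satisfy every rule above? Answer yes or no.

Colour the cells like a checkerboard: each orthogonal step flips colour, so a Hamiltonian route alternates colours. Here there are 5 cells of one colour and 5 of the other, with start on the same colour as the goal — the counts and endpoints can't be arranged into an alternating sequence of length 10, so no Hamiltonian route exists.

no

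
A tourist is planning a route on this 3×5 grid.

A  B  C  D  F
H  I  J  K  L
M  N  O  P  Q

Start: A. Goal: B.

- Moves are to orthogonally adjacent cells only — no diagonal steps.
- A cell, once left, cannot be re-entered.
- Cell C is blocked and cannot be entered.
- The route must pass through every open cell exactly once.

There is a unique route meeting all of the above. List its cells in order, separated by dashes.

Need to visit all 14 open cells exactly once, starting at A and ending at B.
Route from A: down 2 to M, right 4 to Q, up 2 to F, left 1 to D, down 1 to K, left 2 to I, up 1 to B — 13 moves in all.
Check: all 14 open cells covered.

A - H - M - N - O - P - Q - L - F - D - K - J - I - B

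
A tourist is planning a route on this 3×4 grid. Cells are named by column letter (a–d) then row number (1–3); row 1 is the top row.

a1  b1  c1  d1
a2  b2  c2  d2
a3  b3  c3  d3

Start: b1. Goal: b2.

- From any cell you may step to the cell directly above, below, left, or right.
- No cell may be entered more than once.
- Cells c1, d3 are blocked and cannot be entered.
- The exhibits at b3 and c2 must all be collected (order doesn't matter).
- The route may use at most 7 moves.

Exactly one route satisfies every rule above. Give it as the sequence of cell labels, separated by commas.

The budget equals the shortest possible length, so every move has to be on a shortest route through the required cells.
Route from b1: left 1 to a1, down 2 to a3, right 2 to c3, up 1 to c2, left 1 to b2 — 7 moves in all.
Check: all required cells visited; 7 ≤ 7 moves.

b1, a1, a2, a3, b3, c3, c2, b2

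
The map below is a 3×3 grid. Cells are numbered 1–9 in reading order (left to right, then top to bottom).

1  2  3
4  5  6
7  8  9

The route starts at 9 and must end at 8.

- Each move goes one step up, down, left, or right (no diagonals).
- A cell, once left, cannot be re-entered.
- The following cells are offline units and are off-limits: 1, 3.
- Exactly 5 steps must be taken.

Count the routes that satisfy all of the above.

Need simple routes of exactly 5 moves from 9 to 8 (Manhattan distance 1, so 2 moves are spent on a detour and 2 undoing it).
Enumerating: 9 6 5 4 7 8.
That gives 1 route.

1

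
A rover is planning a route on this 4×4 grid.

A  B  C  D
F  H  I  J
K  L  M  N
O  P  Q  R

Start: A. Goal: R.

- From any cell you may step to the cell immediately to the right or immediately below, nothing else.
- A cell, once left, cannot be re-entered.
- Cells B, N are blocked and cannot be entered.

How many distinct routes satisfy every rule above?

6

A right/down-only route from A to R makes exactly 3 down-moves and 3 right-moves in some order.
With no other constraints that would be C(6,3) = 20 routes.
Subtract routes through each blocked cell (inclusion–exclusion for overlaps): − through B: 10 − through N: 10 + through B&N: 6 → 6.
That gives 6 routes.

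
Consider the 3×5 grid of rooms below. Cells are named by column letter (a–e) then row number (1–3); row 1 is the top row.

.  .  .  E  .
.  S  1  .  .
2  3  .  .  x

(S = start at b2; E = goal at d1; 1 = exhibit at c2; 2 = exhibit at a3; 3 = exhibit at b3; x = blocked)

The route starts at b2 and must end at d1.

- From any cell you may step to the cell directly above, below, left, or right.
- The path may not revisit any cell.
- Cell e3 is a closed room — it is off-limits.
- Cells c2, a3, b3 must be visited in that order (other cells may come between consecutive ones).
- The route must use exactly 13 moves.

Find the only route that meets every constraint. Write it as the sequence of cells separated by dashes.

The waypoints must appear in the order c2, a3, b3, with no cell reused.
Route from b2: right 1 to c2, up 1 to c1, left 2 to a1, down 2 to a3, right 3 to d3, up 1 to d2, right 1 to e2, up 1 to e1, left 1 to d1 — 13 moves in all.
Check: order respected (1 at step 1, 2 at step 6, 3 at step 7); 13 moves as required.

b2 - c2 - c1 - b1 - a1 - a2 - a3 - b3 - c3 - d3 - d2 - e2 - e1 - d1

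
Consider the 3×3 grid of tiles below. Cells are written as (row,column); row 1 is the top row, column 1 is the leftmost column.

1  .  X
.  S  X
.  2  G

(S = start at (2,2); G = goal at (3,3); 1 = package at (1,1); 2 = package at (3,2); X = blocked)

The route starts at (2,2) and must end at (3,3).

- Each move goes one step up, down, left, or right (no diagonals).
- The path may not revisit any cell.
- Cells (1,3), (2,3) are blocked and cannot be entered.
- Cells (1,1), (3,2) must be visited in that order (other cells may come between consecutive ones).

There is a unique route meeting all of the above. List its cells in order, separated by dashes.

(2,2) - (1,2) - (1,1) - (2,1) - (3,1) - (3,2) - (3,3)

The waypoints must appear in the order (1,1), (3,2), with no cell reused.
Route from (2,2): up to (1,2), left to (1,1), 2× down (reaching (3,1)), 2× right (reaching (3,3)) — 6 moves in all.
Check: order respected (1 at step 2, 2 at step 5).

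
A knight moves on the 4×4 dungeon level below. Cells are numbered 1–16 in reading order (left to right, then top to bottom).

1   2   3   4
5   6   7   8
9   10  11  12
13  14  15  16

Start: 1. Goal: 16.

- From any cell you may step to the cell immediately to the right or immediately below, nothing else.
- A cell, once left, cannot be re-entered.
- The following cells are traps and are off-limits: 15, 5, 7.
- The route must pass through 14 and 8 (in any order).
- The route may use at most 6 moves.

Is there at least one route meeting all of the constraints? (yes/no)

no

14 is below but to the left of 8: going 8 → 14 would need a leftward move and 14 → 8 an upward move, so no right/down-only route can visit both required cells.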